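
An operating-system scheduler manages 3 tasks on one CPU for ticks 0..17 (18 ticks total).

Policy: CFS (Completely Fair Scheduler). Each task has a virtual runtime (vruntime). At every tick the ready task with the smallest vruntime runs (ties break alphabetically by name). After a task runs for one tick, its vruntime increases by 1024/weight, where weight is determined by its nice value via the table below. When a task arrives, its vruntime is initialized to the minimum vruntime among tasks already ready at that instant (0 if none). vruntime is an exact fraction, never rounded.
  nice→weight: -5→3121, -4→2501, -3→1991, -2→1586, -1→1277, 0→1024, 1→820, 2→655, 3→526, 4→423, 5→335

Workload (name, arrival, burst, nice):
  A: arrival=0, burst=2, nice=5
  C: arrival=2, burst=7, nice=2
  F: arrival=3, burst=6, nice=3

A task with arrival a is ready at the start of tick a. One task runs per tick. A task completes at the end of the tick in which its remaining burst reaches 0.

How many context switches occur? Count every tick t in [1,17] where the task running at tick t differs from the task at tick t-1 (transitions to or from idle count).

context switches = 13

t=0: vr[A=0] → run A
t=1: vr[A=1024/335] → run A
t=2: vr[C=0] → run C
t=3: vr[C=1024/655 F=1024/655] → run C
t=4: vr[C=2048/655 F=1024/655] → run F
t=5: vr[C=2048/655 F=604672/172265] → run C
t=6: vr[C=3072/655 F=604672/172265] → run F
t=7: vr[C=3072/655 F=940032/172265] → run C
t=8: vr[C=4096/655 F=940032/172265] → run F
t=9: vr[C=4096/655 F=1275392/172265] → run C
t=10: vr[C=1024/131 F=1275392/172265] → run F
t=11: vr[C=1024/131 F=1610752/172265] → run C
t=12: vr[C=6144/655 F=1610752/172265] → run F
t=13: vr[C=6144/655 F=1946112/172265] → run C
t=14: vr[F=1946112/172265] → run F
t=15: (idle)
t=16: (idle)
t=17: (idle)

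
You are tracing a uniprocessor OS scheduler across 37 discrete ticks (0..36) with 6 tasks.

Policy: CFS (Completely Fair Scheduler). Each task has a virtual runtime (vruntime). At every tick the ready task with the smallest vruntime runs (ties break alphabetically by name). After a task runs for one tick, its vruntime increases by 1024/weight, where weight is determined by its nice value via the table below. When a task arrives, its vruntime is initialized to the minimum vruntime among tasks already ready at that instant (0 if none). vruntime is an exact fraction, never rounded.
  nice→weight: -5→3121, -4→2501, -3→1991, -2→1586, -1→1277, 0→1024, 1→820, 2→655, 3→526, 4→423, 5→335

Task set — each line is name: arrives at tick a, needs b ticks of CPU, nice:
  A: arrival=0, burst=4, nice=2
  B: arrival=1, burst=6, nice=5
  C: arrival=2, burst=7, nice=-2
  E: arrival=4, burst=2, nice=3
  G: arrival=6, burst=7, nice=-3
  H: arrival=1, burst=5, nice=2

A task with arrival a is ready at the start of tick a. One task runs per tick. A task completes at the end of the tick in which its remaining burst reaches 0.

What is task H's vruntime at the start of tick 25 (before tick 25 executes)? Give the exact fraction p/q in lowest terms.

vruntime(H, start of tick 25) = 4096/655

t=0: vr[A=0] → run A
t=1: vr[A=1024/655 B=1024/655 H=1024/655] → run A
t=2: vr[A=2048/655 B=1024/655 C=1024/655 H=1024/655] → run B
t=3: vr[A=2048/655 B=202752/43885 C=1024/655 H=1024/655] → run C
t=4: vr[A=2048/655 B=202752/43885 C=1147392/519415 E=1024/655 H=1024/655] → run E
t=5: vr[A=2048/655 B=202752/43885 C=1147392/519415 E=604672/172265 H=1024/655] → run H
t=6: vr[A=2048/655 B=202752/43885 C=1147392/519415 E=604672/172265 G=1147392/519415 H=2048/655] → run C
t=7: vr[A=2048/655 B=202752/43885 C=1482752/519415 E=604672/172265 G=1147392/519415 H=2048/655] → run G
t=8: vr[A=2048/655 B=202752/43885 C=1482752/519415 E=604672/172265 G=2816338432/1034155265 H=2048/655] → run G
t=9: vr[A=2048/655 B=202752/43885 C=1482752/519415 E=604672/172265 G=3348219392/1034155265 H=2048/655] → run C
t=10: vr[A=2048/655 B=202752/43885 C=1818112/519415 E=604672/172265 G=3348219392/1034155265 H=2048/655] → run A
t=11: vr[A=3072/655 B=202752/43885 C=1818112/519415 E=604672/172265 G=3348219392/1034155265 H=2048/655] → run H
t=12: vr[A=3072/655 B=202752/43885 C=1818112/519415 E=604672/172265 G=3348219392/1034155265 H=3072/655] → run G
t=13: vr[A=3072/655 B=202752/43885 C=1818112/519415 E=604672/172265 G=3880100352/1034155265 H=3072/655] → run C
t=14: vr[A=3072/655 B=202752/43885 C=2153472/519415 E=604672/172265 G=3880100352/1034155265 H=3072/655] → run E
t=15: vr[A=3072/655 B=202752/43885 C=2153472/519415 G=3880100352/1034155265 H=3072/655] → run G
t=16: vr[A=3072/655 B=202752/43885 C=2153472/519415 G=4411981312/1034155265 H=3072/655] → run C
t=17: vr[A=3072/655 B=202752/43885 C=2488832/519415 G=4411981312/1034155265 H=3072/655] → run G
t=18: vr[A=3072/655 B=202752/43885 C=2488832/519415 G=4943862272/1034155265 H=3072/655] → run B
t=19: vr[A=3072/655 B=336896/43885 C=2488832/519415 G=4943862272/1034155265 H=3072/655] → run A
t=20: vr[B=336896/43885 C=2488832/519415 G=4943862272/1034155265 H=3072/655] → run H
t=21: vr[B=336896/43885 C=2488832/519415 G=4943862272/1034155265 H=4096/655] → run G
t=22: vr[B=336896/43885 C=2488832/519415 G=5475743232/1034155265 H=4096/655] → run C
t=23: vr[B=336896/43885 C=2824192/519415 G=5475743232/1034155265 H=4096/655] → run G
t=24: vr[B=336896/43885 C=2824192/519415 H=4096/655] → run C
t=25: vr[B=336896/43885 H=4096/655] → run H
t=26: vr[B=336896/43885 H=1024/131] → run B
t=27: vr[B=94208/8777 H=1024/131] → run H
t=28: vr[B=94208/8777] → run B
t=29: vr[B=605184/43885] → run B
t=30: vr[B=739328/43885] → run B
t=31: (idle)
t=32: (idle)
t=33: (idle)
t=34: (idle)
t=35: (idle)
t=36: (idle)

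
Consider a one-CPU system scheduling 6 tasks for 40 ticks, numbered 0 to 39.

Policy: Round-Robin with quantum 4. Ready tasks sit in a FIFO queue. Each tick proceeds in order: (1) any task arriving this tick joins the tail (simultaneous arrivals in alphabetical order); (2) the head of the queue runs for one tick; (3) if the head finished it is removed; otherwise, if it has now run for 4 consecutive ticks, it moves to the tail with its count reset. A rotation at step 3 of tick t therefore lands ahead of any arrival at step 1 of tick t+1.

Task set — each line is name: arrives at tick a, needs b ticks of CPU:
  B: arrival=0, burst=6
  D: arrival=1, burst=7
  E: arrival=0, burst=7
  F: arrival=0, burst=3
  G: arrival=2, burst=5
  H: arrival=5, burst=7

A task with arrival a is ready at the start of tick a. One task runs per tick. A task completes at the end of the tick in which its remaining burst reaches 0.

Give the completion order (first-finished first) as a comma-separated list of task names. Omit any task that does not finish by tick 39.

t=0: queue=[B,E,F] q_used=0 → run B
t=1: queue=[B,E,F,D] q_used=1 → run B
t=2: queue=[B,E,F,D,G] q_used=2 → run B
t=3: queue=[B,E,F,D,G] q_used=3 → run B
t=4: queue=[E,F,D,G,B] q_used=0 → run E
t=5: queue=[E,F,D,G,B,H] q_used=1 → run E
t=6: queue=[E,F,D,G,B,H] q_used=2 → run E
t=7: queue=[E,F,D,G,B,H] q_used=3 → run E
t=8: queue=[F,D,G,B,H,E] q_used=0 → run F
t=9: queue=[F,D,G,B,H,E] q_used=1 → run F
t=10: queue=[F,D,G,B,H,E] q_used=2 → run F
t=11: queue=[D,G,B,H,E] q_used=0 → run D
t=12: queue=[D,G,B,H,E] q_used=1 → run D
t=13: queue=[D,G,B,H,E] q_used=2 → run D
t=14: queue=[D,G,B,H,E] q_used=3 → run D
t=15: queue=[G,B,H,E,D] q_used=0 → run G
t=16: queue=[G,B,H,E,D] q_used=1 → run G
t=17: queue=[G,B,H,E,D] q_used=2 → run G
t=18: queue=[G,B,H,E,D] q_used=3 → run G
t=19: queue=[B,H,E,D,G] q_used=0 → run B
t=20: queue=[B,H,E,D,G] q_used=1 → run B
t=21: queue=[H,E,D,G] q_used=0 → run H
t=22: queue=[H,E,D,G] q_used=1 → run H
t=23: queue=[H,E,D,G] q_used=2 → run H
t=24: queue=[H,E,D,G] q_used=3 → run H
t=25: queue=[E,D,G,H] q_used=0 → run E
t=26: queue=[E,D,G,H] q_used=1 → run E
t=27: queue=[E,D,G,H] q_used=2 → run E
t=28: queue=[D,G,H] q_used=0 → run D
t=29: queue=[D,G,H] q_used=1 → run D
t=30: queue=[D,G,H] q_used=2 → run D
t=31: queue=[G,H] q_used=0 → run G
t=32: queue=[H] q_used=0 → run H
t=33: queue=[H] q_used=1 → run H
t=34: queue=[H] q_used=2 → run H
t=35: (idle)
t=36: (idle)
t=37: (idle)
t=38: (idle)
t=39: (idle)

completion order = F, B, E, D, G, H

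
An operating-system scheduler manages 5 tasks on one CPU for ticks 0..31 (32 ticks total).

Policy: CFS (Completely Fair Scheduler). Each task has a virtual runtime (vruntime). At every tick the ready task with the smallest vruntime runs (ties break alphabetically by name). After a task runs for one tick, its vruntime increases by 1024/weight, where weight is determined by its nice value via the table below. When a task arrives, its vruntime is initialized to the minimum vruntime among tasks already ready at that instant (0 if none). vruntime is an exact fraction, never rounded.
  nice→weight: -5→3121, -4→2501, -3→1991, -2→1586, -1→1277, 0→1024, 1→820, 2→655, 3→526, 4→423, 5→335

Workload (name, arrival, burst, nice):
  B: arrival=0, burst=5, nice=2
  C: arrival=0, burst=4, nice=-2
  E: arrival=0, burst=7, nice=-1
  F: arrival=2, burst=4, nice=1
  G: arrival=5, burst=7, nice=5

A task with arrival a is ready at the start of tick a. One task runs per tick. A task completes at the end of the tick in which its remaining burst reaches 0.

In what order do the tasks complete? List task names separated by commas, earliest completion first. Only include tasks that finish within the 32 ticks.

t=0: vr[B=0 C=0 E=0] → run B
t=1: vr[B=1024/655 C=0 E=0] → run C
t=2: vr[B=1024/655 C=512/793 E=0 F=0] → run E
t=3: vr[B=1024/655 C=512/793 E=1024/1277 F=0] → run F
t=4: vr[B=1024/655 C=512/793 E=1024/1277 F=256/205] → run C
t=5: vr[B=1024/655 C=1024/793 E=1024/1277 F=256/205 G=1024/1277] → run E
t=6: vr[B=1024/655 C=1024/793 E=2048/1277 F=256/205 G=1024/1277] → run G
t=7: vr[B=1024/655 C=1024/793 E=2048/1277 F=256/205 G=1650688/427795] → run F
t=8: vr[B=1024/655 C=1024/793 E=2048/1277 F=512/205 G=1650688/427795] → run C
t=9: vr[B=1024/655 C=1536/793 E=2048/1277 F=512/205 G=1650688/427795] → run B
t=10: vr[B=2048/655 C=1536/793 E=2048/1277 F=512/205 G=1650688/427795] → run E
t=11: vr[B=2048/655 C=1536/793 E=3072/1277 F=512/205 G=1650688/427795] → run C
t=12: vr[B=2048/655 E=3072/1277 F=512/205 G=1650688/427795] → run E
t=13: vr[B=2048/655 E=4096/1277 F=512/205 G=1650688/427795] → run F
t=14: vr[B=2048/655 E=4096/1277 F=768/205 G=1650688/427795] → run B
t=15: vr[B=3072/655 E=4096/1277 F=768/205 G=1650688/427795] → run E
t=16: vr[B=3072/655 E=5120/1277 F=768/205 G=1650688/427795] → run F
t=17: vr[B=3072/655 E=5120/1277 G=1650688/427795] → run G
t=18: vr[B=3072/655 E=5120/1277 G=2958336/427795] → run E
t=19: vr[B=3072/655 E=6144/1277 G=2958336/427795] → run B
t=20: vr[B=4096/655 E=6144/1277 G=2958336/427795] → run E
t=21: vr[B=4096/655 G=2958336/427795] → run B
t=22: vr[G=2958336/427795] → run G
t=23: vr[G=4265984/427795] → run G
t=24: vr[G=5573632/427795] → run G
t=25: vr[G=1376256/85559] → run G
t=26: vr[G=8188928/427795] → run G
t=27: (idle)
t=28: (idle)
t=29: (idle)
t=30: (idle)
t=31: (idle)

completion order = C, F, E, B, G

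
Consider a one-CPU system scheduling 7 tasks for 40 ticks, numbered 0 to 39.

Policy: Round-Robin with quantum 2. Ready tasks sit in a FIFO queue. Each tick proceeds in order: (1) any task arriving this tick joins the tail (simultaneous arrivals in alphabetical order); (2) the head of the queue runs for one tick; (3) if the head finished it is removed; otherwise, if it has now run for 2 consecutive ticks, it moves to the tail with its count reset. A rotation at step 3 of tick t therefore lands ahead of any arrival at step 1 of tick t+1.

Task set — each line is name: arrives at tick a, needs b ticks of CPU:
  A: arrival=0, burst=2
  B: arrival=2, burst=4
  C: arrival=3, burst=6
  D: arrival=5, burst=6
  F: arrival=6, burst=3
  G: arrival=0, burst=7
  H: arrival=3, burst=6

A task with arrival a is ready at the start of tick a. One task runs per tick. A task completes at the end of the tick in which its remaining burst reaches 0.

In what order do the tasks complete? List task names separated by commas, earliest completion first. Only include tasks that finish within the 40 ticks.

completion order = A, B, F, C, H, G, D

t=0: queue=[A,G] q_used=0 → run A
t=1: queue=[A,G] q_used=1 → run A
t=2: queue=[G,B] q_used=0 → run G
t=3: queue=[G,B,C,H] q_used=1 → run G
t=4: queue=[B,C,H,G] q_used=0 → run B
t=5: queue=[B,C,H,G,D] q_used=1 → run B
t=6: queue=[C,H,G,D,B,F] q_used=0 → run C
t=7: queue=[C,H,G,D,B,F] q_used=1 → run C
t=8: queue=[H,G,D,B,F,C] q_used=0 → run H
t=9: queue=[H,G,D,B,F,C] q_used=1 → run H
t=10: queue=[G,D,B,F,C,H] q_used=0 → run G
t=11: queue=[G,D,B,F,C,H] q_used=1 → run G
t=12: queue=[D,B,F,C,H,G] q_used=0 → run D
t=13: queue=[D,B,F,C,H,G] q_used=1 → run D
t=14: queue=[B,F,C,H,G,D] q_used=0 → run B
t=15: queue=[B,F,C,H,G,D] q_used=1 → run B
t=16: queue=[F,C,H,G,D] q_used=0 → run F
t=17: queue=[F,C,H,G,D] q_used=1 → run F
t=18: queue=[C,H,G,D,F] q_used=0 → run C
t=19: queue=[C,H,G,D,F] q_used=1 → run C
t=20: queue=[H,G,D,F,C] q_used=0 → run H
t=21: queue=[H,G,D,F,C] q_used=1 → run H
t=22: queue=[G,D,F,C,H] q_used=0 → run G
t=23: queue=[G,D,F,C,H] q_used=1 → run G
t=24: queue=[D,F,C,H,G] q_used=0 → run D
t=25: queue=[D,F,C,H,G] q_used=1 → run D
t=26: queue=[F,C,H,G,D] q_used=0 → run F
t=27: queue=[C,H,G,D] q_used=0 → run C
t=28: queue=[C,H,G,D] q_used=1 → run C
t=29: queue=[H,G,D] q_used=0 → run H
t=30: queue=[H,G,D] q_used=1 → run H
t=31: queue=[G,D] q_used=0 → run G
t=32: queue=[D] q_used=0 → run D
t=33: queue=[D] q_used=1 → run D
t=34: (idle)
t=35: (idle)
t=36: (idle)
t=37: (idle)
t=38: (idle)
t=39: (idle)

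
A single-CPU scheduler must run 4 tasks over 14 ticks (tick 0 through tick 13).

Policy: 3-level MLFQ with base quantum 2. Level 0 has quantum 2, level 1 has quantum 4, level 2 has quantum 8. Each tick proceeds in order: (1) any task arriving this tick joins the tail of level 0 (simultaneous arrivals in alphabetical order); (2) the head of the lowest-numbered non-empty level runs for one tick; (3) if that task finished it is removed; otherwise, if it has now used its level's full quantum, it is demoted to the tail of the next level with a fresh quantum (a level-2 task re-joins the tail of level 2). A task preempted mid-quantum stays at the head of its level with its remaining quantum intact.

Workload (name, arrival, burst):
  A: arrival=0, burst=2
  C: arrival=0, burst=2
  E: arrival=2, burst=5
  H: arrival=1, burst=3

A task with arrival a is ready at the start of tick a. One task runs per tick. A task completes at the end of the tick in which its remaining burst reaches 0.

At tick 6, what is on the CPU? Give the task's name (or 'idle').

t=0: L0/L1/L2 = AC/-/- → run A
t=1: L0/L1/L2 = ACH/-/- → run A
t=2: L0/L1/L2 = CHE/-/- → run C
t=3: L0/L1/L2 = CHE/-/- → run C
t=4: L0/L1/L2 = HE/-/- → run H
t=5: L0/L1/L2 = HE/-/- → run H
t=6: L0/L1/L2 = E/H/- → run E
t=7: L0/L1/L2 = E/H/- → run E
t=8: L0/L1/L2 = -/HE/- → run H
t=9: L0/L1/L2 = -/E/- → run E
t=10: L0/L1/L2 = -/E/- → run E
t=11: L0/L1/L2 = -/E/- → run E
t=12: (idle)
t=13: (idle)

running at tick 6 = E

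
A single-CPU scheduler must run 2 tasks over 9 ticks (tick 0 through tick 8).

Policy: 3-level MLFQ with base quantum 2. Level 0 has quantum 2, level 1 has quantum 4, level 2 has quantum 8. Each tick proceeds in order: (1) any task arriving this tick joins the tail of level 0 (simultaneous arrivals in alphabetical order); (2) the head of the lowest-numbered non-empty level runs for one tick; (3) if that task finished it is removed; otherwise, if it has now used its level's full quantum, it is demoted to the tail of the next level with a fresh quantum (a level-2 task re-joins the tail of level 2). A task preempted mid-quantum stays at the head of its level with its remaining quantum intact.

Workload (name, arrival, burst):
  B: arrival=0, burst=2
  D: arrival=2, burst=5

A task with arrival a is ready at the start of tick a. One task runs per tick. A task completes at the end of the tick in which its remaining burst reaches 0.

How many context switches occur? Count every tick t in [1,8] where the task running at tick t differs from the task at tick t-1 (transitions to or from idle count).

context switches = 2

t=0: L0/L1/L2 = B/-/- → run B
t=1: L0/L1/L2 = B/-/- → run B
t=2: L0/L1/L2 = D/-/- → run D
t=3: L0/L1/L2 = D/-/- → run D
t=4: L0/L1/L2 = -/D/- → run D
t=5: L0/L1/L2 = -/D/- → run D
t=6: L0/L1/L2 = -/D/- → run D
t=7: (idle)
t=8: (idle)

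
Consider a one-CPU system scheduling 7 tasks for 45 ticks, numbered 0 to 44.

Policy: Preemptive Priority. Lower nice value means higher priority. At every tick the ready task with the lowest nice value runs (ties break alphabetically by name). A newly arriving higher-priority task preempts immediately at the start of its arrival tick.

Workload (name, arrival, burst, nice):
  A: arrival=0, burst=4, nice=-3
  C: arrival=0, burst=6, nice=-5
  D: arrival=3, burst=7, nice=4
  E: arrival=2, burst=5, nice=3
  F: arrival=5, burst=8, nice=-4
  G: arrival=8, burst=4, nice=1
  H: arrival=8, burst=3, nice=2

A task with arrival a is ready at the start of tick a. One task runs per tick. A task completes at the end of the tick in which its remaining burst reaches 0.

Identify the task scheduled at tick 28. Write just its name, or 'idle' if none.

running at tick 28 = E

t=0: ready={A,C} → run C
t=1: ready={A,C} → run C
t=2: ready={A,C,E} → run C
t=3: ready={A,C,D,E} → run C
t=4: ready={A,C,D,E} → run C
t=5: ready={A,C,D,E,F} → run C
t=6: ready={A,D,E,F} → run F
t=7: ready={A,D,E,F} → run F
t=8: ready={A,D,E,F,G,H} → run F
t=9: ready={A,D,E,F,G,H} → run F
t=10: ready={A,D,E,F,G,H} → run F
t=11: ready={A,D,E,F,G,H} → run F
t=12: ready={A,D,E,F,G,H} → run F
t=13: ready={A,D,E,F,G,H} → run F
t=14: ready={A,D,E,G,H} → run A
t=15: ready={A,D,E,G,H} → run A
t=16: ready={A,D,E,G,H} → run A
t=17: ready={A,D,E,G,H} → run A
t=18: ready={D,E,G,H} → run G
t=19: ready={D,E,G,H} → run G
t=20: ready={D,E,G,H} → run G
t=21: ready={D,E,G,H} → run G
t=22: ready={D,E,H} → run H
t=23: ready={D,E,H} → run H
t=24: ready={D,E,H} → run H
t=25: ready={D,E} → run E
t=26: ready={D,E} → run E
t=27: ready={D,E} → run E
t=28: ready={D,E} → run E
t=29: ready={D,E} → run E
t=30: ready={D} → run D
t=31: ready={D} → run D
t=32: ready={D} → run D
t=33: ready={D} → run D
t=34: ready={D} → run D
t=35: ready={D} → run D
t=36: ready={D} → run D
t=37: (idle)
t=38: (idle)
t=39: (idle)
t=40: (idle)
t=41: (idle)
t=42: (idle)
t=43: (idle)
t=44: (idle)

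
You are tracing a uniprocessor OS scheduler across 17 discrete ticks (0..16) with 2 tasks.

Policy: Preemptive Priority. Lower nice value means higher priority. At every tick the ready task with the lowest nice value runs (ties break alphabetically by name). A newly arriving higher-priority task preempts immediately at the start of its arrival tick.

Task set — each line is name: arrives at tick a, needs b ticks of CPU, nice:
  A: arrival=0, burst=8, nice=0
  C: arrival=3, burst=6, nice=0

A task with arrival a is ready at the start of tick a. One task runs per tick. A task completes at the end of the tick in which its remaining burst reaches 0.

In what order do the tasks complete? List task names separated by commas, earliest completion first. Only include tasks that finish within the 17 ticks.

t=0: ready={A} → run A
t=1: ready={A} → run A
t=2: ready={A} → run A
t=3: ready={A,C} → run A
t=4: ready={A,C} → run A
t=5: ready={A,C} → run A
t=6: ready={A,C} → run A
t=7: ready={A,C} → run A
t=8: ready={C} → run C
t=9: ready={C} → run C
t=10: ready={C} → run C
t=11: ready={C} → run C
t=12: ready={C} → run C
t=13: ready={C} → run C
t=14: (idle)
t=15: (idle)
t=16: (idle)

completion order = A, C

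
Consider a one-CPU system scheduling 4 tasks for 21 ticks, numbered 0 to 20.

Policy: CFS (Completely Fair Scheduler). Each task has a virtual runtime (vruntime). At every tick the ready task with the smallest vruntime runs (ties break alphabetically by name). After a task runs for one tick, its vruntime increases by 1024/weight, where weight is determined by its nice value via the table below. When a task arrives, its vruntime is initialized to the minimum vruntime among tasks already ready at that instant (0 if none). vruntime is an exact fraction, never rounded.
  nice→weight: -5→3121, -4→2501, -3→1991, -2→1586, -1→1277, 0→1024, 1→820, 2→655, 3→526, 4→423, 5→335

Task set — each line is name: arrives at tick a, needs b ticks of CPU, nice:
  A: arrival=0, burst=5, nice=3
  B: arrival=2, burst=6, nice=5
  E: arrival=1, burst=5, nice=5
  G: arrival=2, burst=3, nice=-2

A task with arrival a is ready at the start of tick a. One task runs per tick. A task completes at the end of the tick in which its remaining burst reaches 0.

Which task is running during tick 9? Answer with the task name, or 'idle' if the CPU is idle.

t=0: vr[A=0] → run A
t=1: vr[A=512/263 E=512/263] → run A
t=2: vr[A=1024/263 B=512/263 E=512/263 G=512/263] → run B
t=3: vr[A=1024/263 B=440832/88105 E=512/263 G=512/263] → run E
t=4: vr[A=1024/263 B=440832/88105 E=440832/88105 G=512/263] → run G
t=5: vr[A=1024/263 B=440832/88105 E=440832/88105 G=540672/208559] → run G
t=6: vr[A=1024/263 B=440832/88105 E=440832/88105 G=675328/208559] → run G
t=7: vr[A=1024/263 B=440832/88105 E=440832/88105] → run A
t=8: vr[A=1536/263 B=440832/88105 E=440832/88105] → run B
t=9: vr[A=1536/263 B=710144/88105 E=440832/88105] → run E
t=10: vr[A=1536/263 B=710144/88105 E=710144/88105] → run A
t=11: vr[A=2048/263 B=710144/88105 E=710144/88105] → run A
t=12: vr[B=710144/88105 E=710144/88105] → run B
t=13: vr[B=979456/88105 E=710144/88105] → run E
t=14: vr[B=979456/88105 E=979456/88105] → run B
t=15: vr[B=1248768/88105 E=979456/88105] → run E
t=16: vr[B=1248768/88105 E=1248768/88105] → run B
t=17: vr[B=303616/17621 E=1248768/88105] → run E
t=18: vr[B=303616/17621] → run B
t=19: (idle)
t=20: (idle)

running at tick 9 = E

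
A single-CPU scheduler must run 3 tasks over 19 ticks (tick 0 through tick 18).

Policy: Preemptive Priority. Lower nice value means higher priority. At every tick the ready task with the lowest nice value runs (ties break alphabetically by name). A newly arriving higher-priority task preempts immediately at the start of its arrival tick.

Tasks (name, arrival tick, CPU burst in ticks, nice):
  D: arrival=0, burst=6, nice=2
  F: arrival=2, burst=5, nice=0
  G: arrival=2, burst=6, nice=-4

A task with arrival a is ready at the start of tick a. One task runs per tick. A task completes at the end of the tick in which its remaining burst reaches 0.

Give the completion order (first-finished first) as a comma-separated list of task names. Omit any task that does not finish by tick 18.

t=0: ready={D} → run D
t=1: ready={D} → run D
t=2: ready={D,F,G} → run G
t=3: ready={D,F,G} → run G
t=4: ready={D,F,G} → run G
t=5: ready={D,F,G} → run G
t=6: ready={D,F,G} → run G
t=7: ready={D,F,G} → run G
t=8: ready={D,F} → run F
t=9: ready={D,F} → run F
t=10: ready={D,F} → run F
t=11: ready={D,F} → run F
t=12: ready={D,F} → run F
t=13: ready={D} → run D
t=14: ready={D} → run D
t=15: ready={D} → run D
t=16: ready={D} → run D
t=17: (idle)
t=18: (idle)

completion order = G, F, D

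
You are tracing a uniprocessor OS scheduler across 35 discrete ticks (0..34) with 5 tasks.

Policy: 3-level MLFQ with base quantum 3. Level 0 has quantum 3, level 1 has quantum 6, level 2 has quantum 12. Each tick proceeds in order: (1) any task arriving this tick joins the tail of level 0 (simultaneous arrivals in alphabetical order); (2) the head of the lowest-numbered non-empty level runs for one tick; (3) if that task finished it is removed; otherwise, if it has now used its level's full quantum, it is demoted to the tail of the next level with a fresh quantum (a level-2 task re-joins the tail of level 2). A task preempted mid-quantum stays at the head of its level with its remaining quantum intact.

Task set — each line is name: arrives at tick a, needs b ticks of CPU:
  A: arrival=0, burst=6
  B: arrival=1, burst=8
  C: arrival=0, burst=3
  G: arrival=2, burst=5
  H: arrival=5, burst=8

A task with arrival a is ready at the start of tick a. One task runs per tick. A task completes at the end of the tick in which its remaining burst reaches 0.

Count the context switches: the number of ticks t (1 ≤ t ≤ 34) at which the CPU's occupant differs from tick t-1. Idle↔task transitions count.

context switches = 9

t=0: L0/L1/L2 = AC/-/- → run A
t=1: L0/L1/L2 = ACB/-/- → run A
t=2: L0/L1/L2 = ACBG/-/- → run A
t=3: L0/L1/L2 = CBG/A/- → run C
t=4: L0/L1/L2 = CBG/A/- → run C
t=5: L0/L1/L2 = CBGH/A/- → run C
t=6: L0/L1/L2 = BGH/A/- → run B
t=7: L0/L1/L2 = BGH/A/- → run B
t=8: L0/L1/L2 = BGH/A/- → run B
t=9: L0/L1/L2 = GH/AB/- → run G
t=10: L0/L1/L2 = GH/AB/- → run G
t=11: L0/L1/L2 = GH/AB/- → run G
t=12: L0/L1/L2 = H/ABG/- → run H
t=13: L0/L1/L2 = H/ABG/- → run H
t=14: L0/L1/L2 = H/ABG/- → run H
t=15: L0/L1/L2 = -/ABGH/- → run A
t=16: L0/L1/L2 = -/ABGH/- → run A
t=17: L0/L1/L2 = -/ABGH/- → run A
t=18: L0/L1/L2 = -/BGH/- → run B
t=19: L0/L1/L2 = -/BGH/- → run B
t=20: L0/L1/L2 = -/BGH/- → run B
t=21: L0/L1/L2 = -/BGH/- → run B
t=22: L0/L1/L2 = -/BGH/- → run B
t=23: L0/L1/L2 = -/GH/- → run G
t=24: L0/L1/L2 = -/GH/- → run G
t=25: L0/L1/L2 = -/H/- → run H
t=26: L0/L1/L2 = -/H/- → run H
t=27: L0/L1/L2 = -/H/- → run H
t=28: L0/L1/L2 = -/H/- → run H
t=29: L0/L1/L2 = -/H/- → run H
t=30: (idle)
t=31: (idle)
t=32: (idle)
t=33: (idle)
t=34: (idle)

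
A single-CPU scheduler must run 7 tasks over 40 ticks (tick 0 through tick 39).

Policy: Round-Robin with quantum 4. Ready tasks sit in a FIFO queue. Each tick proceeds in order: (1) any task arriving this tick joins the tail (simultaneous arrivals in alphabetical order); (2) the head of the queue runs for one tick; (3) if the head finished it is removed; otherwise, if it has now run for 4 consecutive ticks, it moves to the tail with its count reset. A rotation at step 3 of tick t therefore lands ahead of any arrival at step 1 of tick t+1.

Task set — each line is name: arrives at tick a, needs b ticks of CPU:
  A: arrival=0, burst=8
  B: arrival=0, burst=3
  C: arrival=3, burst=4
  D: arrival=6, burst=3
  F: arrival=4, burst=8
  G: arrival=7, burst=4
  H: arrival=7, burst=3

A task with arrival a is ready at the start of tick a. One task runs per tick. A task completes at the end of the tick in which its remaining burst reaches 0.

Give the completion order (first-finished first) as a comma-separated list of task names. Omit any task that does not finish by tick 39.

completion order = B, C, A, D, G, H, F

t=0: queue=[A,B] q_used=0 → run A
t=1: queue=[A,B] q_used=1 → run A
t=2: queue=[A,B] q_used=2 → run A
t=3: queue=[A,B,C] q_used=3 → run A
t=4: queue=[B,C,A,F] q_used=0 → run B
t=5: queue=[B,C,A,F] q_used=1 → run B
t=6: queue=[B,C,A,F,D] q_used=2 → run B
t=7: queue=[C,A,F,D,G,H] q_used=0 → run C
t=8: queue=[C,A,F,D,G,H] q_used=1 → run C
t=9: queue=[C,A,F,D,G,H] q_used=2 → run C
t=10: queue=[C,A,F,D,G,H] q_used=3 → run C
t=11: queue=[A,F,D,G,H] q_used=0 → run A
t=12: queue=[A,F,D,G,H] q_used=1 → run A
t=13: queue=[A,F,D,G,H] q_used=2 → run A
t=14: queue=[A,F,D,G,H] q_used=3 → run A
t=15: queue=[F,D,G,H] q_used=0 → run F
t=16: queue=[F,D,G,H] q_used=1 → run F
t=17: queue=[F,D,G,H] q_used=2 → run F
t=18: queue=[F,D,G,H] q_used=3 → run F
t=19: queue=[D,G,H,F] q_used=0 → run D
t=20: queue=[D,G,H,F] q_used=1 → run D
t=21: queue=[D,G,H,F] q_used=2 → run D
t=22: queue=[G,H,F] q_used=0 → run G
t=23: queue=[G,H,F] q_used=1 → run G
t=24: queue=[G,H,F] q_used=2 → run G
t=25: queue=[G,H,F] q_used=3 → run G
t=26: queue=[H,F] q_used=0 → run H
t=27: queue=[H,F] q_used=1 → run H
t=28: queue=[H,F] q_used=2 → run H
t=29: queue=[F] q_used=0 → run F
t=30: queue=[F] q_used=1 → run F
t=31: queue=[F] q_used=2 → run F
t=32: queue=[F] q_used=3 → run F
t=33: (idle)
t=34: (idle)
t=35: (idle)
t=36: (idle)
t=37: (idle)
t=38: (idle)
t=39: (idle)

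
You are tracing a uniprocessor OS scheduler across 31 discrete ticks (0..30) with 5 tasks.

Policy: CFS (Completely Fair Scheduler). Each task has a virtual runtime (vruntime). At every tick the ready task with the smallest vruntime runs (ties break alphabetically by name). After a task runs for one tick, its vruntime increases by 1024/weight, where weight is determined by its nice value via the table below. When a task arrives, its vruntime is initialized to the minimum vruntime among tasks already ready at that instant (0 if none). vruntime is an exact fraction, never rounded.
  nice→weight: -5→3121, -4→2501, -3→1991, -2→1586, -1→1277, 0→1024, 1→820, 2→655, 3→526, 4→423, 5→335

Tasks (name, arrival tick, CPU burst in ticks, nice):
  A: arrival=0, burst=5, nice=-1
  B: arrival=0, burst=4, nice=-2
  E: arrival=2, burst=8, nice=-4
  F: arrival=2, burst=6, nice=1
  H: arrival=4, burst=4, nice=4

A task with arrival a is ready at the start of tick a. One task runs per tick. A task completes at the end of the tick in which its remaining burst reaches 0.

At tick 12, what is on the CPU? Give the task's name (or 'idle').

t=0: vr[A=0 B=0] → run A
t=1: vr[A=1024/1277 B=0] → run B
t=2: vr[A=1024/1277 B=512/793 E=512/793 F=512/793] → run B
t=3: vr[A=1024/1277 B=1024/793 E=512/793 F=512/793] → run E
t=4: vr[A=1024/1277 B=1024/793 E=34304/32513 F=512/793 H=512/793] → run F
t=5: vr[A=1024/1277 B=1024/793 E=34304/32513 F=307968/162565 H=512/793] → run H
t=6: vr[A=1024/1277 B=1024/793 E=34304/32513 F=307968/162565 H=1028608/335439] → run A
t=7: vr[A=2048/1277 B=1024/793 E=34304/32513 F=307968/162565 H=1028608/335439] → run E
t=8: vr[A=2048/1277 B=1024/793 E=47616/32513 F=307968/162565 H=1028608/335439] → run B
t=9: vr[A=2048/1277 B=1536/793 E=47616/32513 F=307968/162565 H=1028608/335439] → run E
t=10: vr[A=2048/1277 B=1536/793 E=60928/32513 F=307968/162565 H=1028608/335439] → run A
t=11: vr[A=3072/1277 B=1536/793 E=60928/32513 F=307968/162565 H=1028608/335439] → run E
t=12: vr[A=3072/1277 B=1536/793 E=74240/32513 F=307968/162565 H=1028608/335439] → run F
t=13: vr[A=3072/1277 B=1536/793 E=74240/32513 F=510976/162565 H=1028608/335439] → run B
t=14: vr[A=3072/1277 E=74240/32513 F=510976/162565 H=1028608/335439] → run E
t=15: vr[A=3072/1277 E=87552/32513 F=510976/162565 H=1028608/335439] → run A
t=16: vr[A=4096/1277 E=87552/32513 F=510976/162565 H=1028608/335439] → run E
t=17: vr[A=4096/1277 E=100864/32513 F=510976/162565 H=1028608/335439] → run H
t=18: vr[A=4096/1277 E=100864/32513 F=510976/162565 H=1840640/335439] → run E
t=19: vr[A=4096/1277 E=114176/32513 F=510976/162565 H=1840640/335439] → run F
t=20: vr[A=4096/1277 E=114176/32513 F=713984/162565 H=1840640/335439] → run A
t=21: vr[E=114176/32513 F=713984/162565 H=1840640/335439] → run E
t=22: vr[F=713984/162565 H=1840640/335439] → run F
t=23: vr[F=916992/162565 H=1840640/335439] → run H
t=24: vr[F=916992/162565 H=884224/111813] → run F
t=25: vr[F=224000/32513 H=884224/111813] → run F
t=26: vr[H=884224/111813] → run H
t=27: (idle)
t=28: (idle)
t=29: (idle)
t=30: (idle)

running at tick 12 = F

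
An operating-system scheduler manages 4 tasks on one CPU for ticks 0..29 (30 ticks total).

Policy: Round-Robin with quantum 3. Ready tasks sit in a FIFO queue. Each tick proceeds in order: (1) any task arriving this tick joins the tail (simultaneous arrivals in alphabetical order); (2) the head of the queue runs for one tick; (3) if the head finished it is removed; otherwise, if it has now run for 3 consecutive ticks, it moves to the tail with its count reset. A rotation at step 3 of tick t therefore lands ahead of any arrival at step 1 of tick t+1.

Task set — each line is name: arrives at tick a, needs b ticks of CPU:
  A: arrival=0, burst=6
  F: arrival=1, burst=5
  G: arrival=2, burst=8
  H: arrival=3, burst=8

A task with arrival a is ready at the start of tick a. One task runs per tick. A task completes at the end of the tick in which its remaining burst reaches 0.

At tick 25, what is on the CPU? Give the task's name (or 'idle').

running at tick 25 = H

t=0: queue=[A] q_used=0 → run A
t=1: queue=[A,F] q_used=1 → run A
t=2: queue=[A,F,G] q_used=2 → run A
t=3: queue=[F,G,A,H] q_used=0 → run F
t=4: queue=[F,G,A,H] q_used=1 → run F
t=5: queue=[F,G,A,H] q_used=2 → run F
t=6: queue=[G,A,H,F] q_used=0 → run G
t=7: queue=[G,A,H,F] q_used=1 → run G
t=8: queue=[G,A,H,F] q_used=2 → run G
t=9: queue=[A,H,F,G] q_used=0 → run A
t=10: queue=[A,H,F,G] q_used=1 → run A
t=11: queue=[A,H,F,G] q_used=2 → run A
t=12: queue=[H,F,G] q_used=0 → run H
t=13: queue=[H,F,G] q_used=1 → run H
t=14: queue=[H,F,G] q_used=2 → run H
t=15: queue=[F,G,H] q_used=0 → run F
t=16: queue=[F,G,H] q_used=1 → run F
t=17: queue=[G,H] q_used=0 → run G
t=18: queue=[G,H] q_used=1 → run G
t=19: queue=[G,H] q_used=2 → run G
t=20: queue=[H,G] q_used=0 → run H
t=21: queue=[H,G] q_used=1 → run H
t=22: queue=[H,G] q_used=2 → run H
t=23: queue=[G,H] q_used=0 → run G
t=24: queue=[G,H] q_used=1 → run G
t=25: queue=[H] q_used=0 → run H
t=26: queue=[H] q_used=1 → run H
t=27: (idle)
t=28: (idle)
t=29: (idle)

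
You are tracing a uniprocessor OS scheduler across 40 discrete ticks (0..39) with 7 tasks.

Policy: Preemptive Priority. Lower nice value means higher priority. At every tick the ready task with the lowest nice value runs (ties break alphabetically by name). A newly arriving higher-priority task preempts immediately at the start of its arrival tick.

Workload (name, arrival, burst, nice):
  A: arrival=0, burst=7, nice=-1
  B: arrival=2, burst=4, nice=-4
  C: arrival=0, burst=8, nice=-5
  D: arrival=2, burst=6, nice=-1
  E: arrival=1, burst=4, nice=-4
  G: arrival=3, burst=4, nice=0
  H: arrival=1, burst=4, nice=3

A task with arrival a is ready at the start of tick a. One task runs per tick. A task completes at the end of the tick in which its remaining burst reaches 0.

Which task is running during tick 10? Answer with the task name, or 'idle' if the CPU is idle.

t=0: ready={A,C} → run C
t=1: ready={A,C,E,H} → run C
t=2: ready={A,B,C,D,E,H} → run C
t=3: ready={A,B,C,D,E,G,H} → run C
t=4: ready={A,B,C,D,E,G,H} → run C
t=5: ready={A,B,C,D,E,G,H} → run C
t=6: ready={A,B,C,D,E,G,H} → run C
t=7: ready={A,B,C,D,E,G,H} → run C
t=8: ready={A,B,D,E,G,H} → run B
t=9: ready={A,B,D,E,G,H} → run B
t=10: ready={A,B,D,E,G,H} → run B
t=11: ready={A,B,D,E,G,H} → run B
t=12: ready={A,D,E,G,H} → run E
t=13: ready={A,D,E,G,H} → run E
t=14: ready={A,D,E,G,H} → run E
t=15: ready={A,D,E,G,H} → run E
t=16: ready={A,D,G,H} → run A
t=17: ready={A,D,G,H} → run A
t=18: ready={A,D,G,H} → run A
t=19: ready={A,D,G,H} → run A
t=20: ready={A,D,G,H} → run A
t=21: ready={A,D,G,H} → run A
t=22: ready={A,D,G,H} → run A
t=23: ready={D,G,H} → run D
t=24: ready={D,G,H} → run D
t=25: ready={D,G,H} → run D
t=26: ready={D,G,H} → run D
t=27: ready={D,G,H} → run D
t=28: ready={D,G,H} → run D
t=29: ready={G,H} → run G
t=30: ready={G,H} → run G
t=31: ready={G,H} → run G
t=32: ready={G,H} → run G
t=33: ready={H} → run H
t=34: ready={H} → run H
t=35: ready={H} → run H
t=36: ready={H} → run H
t=37: (idle)
t=38: (idle)
t=39: (idle)

running at tick 10 = B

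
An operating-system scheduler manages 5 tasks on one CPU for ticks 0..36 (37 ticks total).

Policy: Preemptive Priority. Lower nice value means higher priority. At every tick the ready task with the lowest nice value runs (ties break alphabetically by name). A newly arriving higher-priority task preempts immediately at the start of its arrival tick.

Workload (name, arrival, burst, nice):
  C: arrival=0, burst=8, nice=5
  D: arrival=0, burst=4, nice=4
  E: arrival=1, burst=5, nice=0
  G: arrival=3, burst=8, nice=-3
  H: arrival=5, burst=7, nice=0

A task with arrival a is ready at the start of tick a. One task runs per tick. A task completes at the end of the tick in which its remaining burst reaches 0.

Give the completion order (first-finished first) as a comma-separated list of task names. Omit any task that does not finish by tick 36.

completion order = G, E, H, D, C

t=0: ready={C,D} → run D
t=1: ready={C,D,E} → run E
t=2: ready={C,D,E} → run E
t=3: ready={C,D,E,G} → run G
t=4: ready={C,D,E,G} → run G
t=5: ready={C,D,E,G,H} → run G
t=6: ready={C,D,E,G,H} → run G
t=7: ready={C,D,E,G,H} → run G
t=8: ready={C,D,E,G,H} → run G
t=9: ready={C,D,E,G,H} → run G
t=10: ready={C,D,E,G,H} → run G
t=11: ready={C,D,E,H} → run E
t=12: ready={C,D,E,H} → run E
t=13: ready={C,D,E,H} → run E
t=14: ready={C,D,H} → run H
t=15: ready={C,D,H} → run H
t=16: ready={C,D,H} → run H
t=17: ready={C,D,H} → run H
t=18: ready={C,D,H} → run H
t=19: ready={C,D,H} → run H
t=20: ready={C,D,H} → run H
t=21: ready={C,D} → run D
t=22: ready={C,D} → run D
t=23: ready={C,D} → run D
t=24: ready={C} → run C
t=25: ready={C} → run C
t=26: ready={C} → run C
t=27: ready={C} → run C
t=28: ready={C} → run C
t=29: ready={C} → run C
t=30: ready={C} → run C
t=31: ready={C} → run C
t=32: (idle)
t=33: (idle)
t=34: (idle)
t=35: (idle)
t=36: (idle)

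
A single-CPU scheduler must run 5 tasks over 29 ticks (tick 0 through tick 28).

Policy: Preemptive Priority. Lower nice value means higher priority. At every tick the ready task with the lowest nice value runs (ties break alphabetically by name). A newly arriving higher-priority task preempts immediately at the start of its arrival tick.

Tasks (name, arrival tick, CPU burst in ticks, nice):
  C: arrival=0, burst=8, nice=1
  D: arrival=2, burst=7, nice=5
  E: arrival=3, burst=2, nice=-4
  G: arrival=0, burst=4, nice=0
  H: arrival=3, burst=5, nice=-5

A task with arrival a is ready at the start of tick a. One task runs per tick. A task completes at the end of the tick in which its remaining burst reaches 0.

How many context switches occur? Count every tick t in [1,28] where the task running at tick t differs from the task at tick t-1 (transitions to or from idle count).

context switches = 6

t=0: ready={C,G} → run G
t=1: ready={C,G} → run G
t=2: ready={C,D,G} → run G
t=3: ready={C,D,E,G,H} → run H
t=4: ready={C,D,E,G,H} → run H
t=5: ready={C,D,E,G,H} → run H
t=6: ready={C,D,E,G,H} → run H
t=7: ready={C,D,E,G,H} → run H
t=8: ready={C,D,E,G} → run E
t=9: ready={C,D,E,G} → run E
t=10: ready={C,D,G} → run G
t=11: ready={C,D} → run C
t=12: ready={C,D} → run C
t=13: ready={C,D} → run C
t=14: ready={C,D} → run C
t=15: ready={C,D} → run C
t=16: ready={C,D} → run C
t=17: ready={C,D} → run C
t=18: ready={C,D} → run C
t=19: ready={D} → run D
t=20: ready={D} → run D
t=21: ready={D} → run D
t=22: ready={D} → run D
t=23: ready={D} → run D
t=24: ready={D} → run D
t=25: ready={D} → run D
t=26: (idle)
t=27: (idle)
t=28: (idle)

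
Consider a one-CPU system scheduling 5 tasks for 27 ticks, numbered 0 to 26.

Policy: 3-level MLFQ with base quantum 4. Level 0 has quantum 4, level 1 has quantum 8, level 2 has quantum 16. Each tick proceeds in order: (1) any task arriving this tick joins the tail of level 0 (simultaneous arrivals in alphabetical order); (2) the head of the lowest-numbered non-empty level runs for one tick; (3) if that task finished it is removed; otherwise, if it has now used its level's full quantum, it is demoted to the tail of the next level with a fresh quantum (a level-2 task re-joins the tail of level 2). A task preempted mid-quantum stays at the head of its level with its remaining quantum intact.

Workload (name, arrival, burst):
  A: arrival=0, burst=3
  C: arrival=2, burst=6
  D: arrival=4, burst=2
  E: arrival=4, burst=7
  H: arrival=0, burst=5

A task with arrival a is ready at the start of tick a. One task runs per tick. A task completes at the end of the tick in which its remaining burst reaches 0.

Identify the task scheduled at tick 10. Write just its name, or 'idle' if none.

t=0: L0/L1/L2 = AH/-/- → run A
t=1: L0/L1/L2 = AH/-/- → run A
t=2: L0/L1/L2 = AHC/-/- → run A
t=3: L0/L1/L2 = HC/-/- → run H
t=4: L0/L1/L2 = HCDE/-/- → run H
t=5: L0/L1/L2 = HCDE/-/- → run H
t=6: L0/L1/L2 = HCDE/-/- → run H
t=7: L0/L1/L2 = CDE/H/- → run C
t=8: L0/L1/L2 = CDE/H/- → run C
t=9: L0/L1/L2 = CDE/H/- → run C
t=10: L0/L1/L2 = CDE/H/- → run C
t=11: L0/L1/L2 = DE/HC/- → run D
t=12: L0/L1/L2 = DE/HC/- → run D
t=13: L0/L1/L2 = E/HC/- → run E
t=14: L0/L1/L2 = E/HC/- → run E
t=15: L0/L1/L2 = E/HC/- → run E
t=16: L0/L1/L2 = E/HC/- → run E
t=17: L0/L1/L2 = -/HCE/- → run H
t=18: L0/L1/L2 = -/CE/- → run C
t=19: L0/L1/L2 = -/CE/- → run C
t=20: L0/L1/L2 = -/E/- → run E
t=21: L0/L1/L2 = -/E/- → run E
t=22: L0/L1/L2 = -/E/- → run E
t=23: (idle)
t=24: (idle)
t=25: (idle)
t=26: (idle)

running at tick 10 = C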